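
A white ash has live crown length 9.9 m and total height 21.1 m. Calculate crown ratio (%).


Formula: Crown Ratio = (Crown Length / Total Height) * 100
CR = (9.9 m / 21.1 m) * 100
CR = 0.4692 * 100 = 46.9%

46.9


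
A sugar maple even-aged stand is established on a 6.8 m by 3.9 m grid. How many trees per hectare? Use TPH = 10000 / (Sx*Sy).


Formula: TPH = 10000 m^2/ha / (spacing_x * spacing_y)
Area per tree = 6.8 m * 3.9 m = 26.52 m^2
TPH = 10000 / 26.52 = 377 trees/ha

377


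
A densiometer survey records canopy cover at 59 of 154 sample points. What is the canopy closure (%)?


Formula: Canopy closure = covered points / total points * 100
Closure = 59 / 154 * 100
Closure = 0.3831 * 100 = 38.3%

38.3


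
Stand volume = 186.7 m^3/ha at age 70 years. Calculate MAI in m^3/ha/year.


Formula: MAI = Total Volume / Stand Age
MAI = 186.7 m^3/ha / 70 years
MAI = 2.67 m^3/ha/year

2.67


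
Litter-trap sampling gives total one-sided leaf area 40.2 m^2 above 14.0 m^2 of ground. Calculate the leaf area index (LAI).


Formula: LAI = total leaf area / ground area  (dimensionless)
LAI = 40.2 m^2 / 14.0 m^2
LAI = 2.87

2.87


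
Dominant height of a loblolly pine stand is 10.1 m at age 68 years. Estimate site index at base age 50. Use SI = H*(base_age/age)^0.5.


Formula: SI = H_dom * (base_age / age)^0.5
Age ratio = 50 / 68 = 0.73529
sqrt(age_ratio) = 0.85749
SI = 10.1 * 0.85749 = 8.7 m

8.7


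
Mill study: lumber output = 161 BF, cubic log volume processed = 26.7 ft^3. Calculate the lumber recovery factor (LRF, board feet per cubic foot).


Formula: LRF = Lumber Output (BF) / Log Input (ft^3)
LRF = 161 BF / 26.7 ft^3
LRF = 6.03 BF/ft^3

6.03


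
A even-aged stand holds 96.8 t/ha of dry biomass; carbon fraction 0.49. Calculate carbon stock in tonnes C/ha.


Formula: Carbon Stock = Biomass * Carbon Fraction
C = 96.8 t/ha * 0.49
C = 47.4 t C/ha

47.4


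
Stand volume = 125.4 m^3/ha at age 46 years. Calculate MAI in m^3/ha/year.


Formula: MAI = Total Volume / Stand Age
MAI = 125.4 m^3/ha / 46 years
MAI = 2.73 m^3/ha/year

2.73


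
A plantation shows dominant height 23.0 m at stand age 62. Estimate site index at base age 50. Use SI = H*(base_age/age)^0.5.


Formula: SI = H_dom * (base_age / age)^0.5
Age ratio = 50 / 62 = 0.80645
sqrt(age_ratio) = 0.89803
SI = 23.0 * 0.89803 = 20.7 m

20.7


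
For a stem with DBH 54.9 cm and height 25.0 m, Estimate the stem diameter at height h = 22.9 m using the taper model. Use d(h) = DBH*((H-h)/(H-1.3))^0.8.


Taper: d(h) = DBH * ((H - h) / (H - 1.3))^0.8
Numerator = H - h = 25.0 - 22.9 = 2.1 m
Denominator = H - 1.3 = 25.0 - 1.3 = 23.7 m
Ratio = 2.1 / 23.7 = 0.08861
d = 54.9 * 0.08861^0.8 = 7.9 cm

7.9


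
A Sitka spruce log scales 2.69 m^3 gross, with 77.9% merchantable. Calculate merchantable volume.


Formula: MV = V_total * (merchantable_pct / 100)
Merchantable fraction = 77.9% / 100 = 0.779
MV = 2.69 m^3 * 0.779 = 2.096 m^3

2.096


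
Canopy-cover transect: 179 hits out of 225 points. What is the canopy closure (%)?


Formula: Canopy closure = covered points / total points * 100
Closure = 179 / 225 * 100
Closure = 0.7956 * 100 = 79.6%

79.6


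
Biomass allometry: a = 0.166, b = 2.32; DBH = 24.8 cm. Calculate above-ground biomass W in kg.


Formula: W = a * DBH^b  (allometric power law)
DBH^b = 24.8^2.32 = 1718.4144
W = 0.166 * 1718.4144 = 285.3 kg

285.3


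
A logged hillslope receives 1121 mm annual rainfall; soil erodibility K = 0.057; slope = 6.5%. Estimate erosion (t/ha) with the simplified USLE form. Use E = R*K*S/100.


Formula: E = R * K * S / 100  (simplified USLE)
R * K = 1121 * 0.057 = 63.897
E = 63.897 * 6.5 / 100 = 4.15 t/ha

4.15


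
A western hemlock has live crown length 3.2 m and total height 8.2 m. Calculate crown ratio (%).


Formula: Crown Ratio = (Crown Length / Total Height) * 100
CR = (3.2 m / 8.2 m) * 100
CR = 0.3902 * 100 = 39.0%

39.0


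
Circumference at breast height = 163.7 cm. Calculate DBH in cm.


Formula: DBH = C / pi
DBH = 163.7 / pi
pi = 3.14159...
DBH = 52.1 cm

52.1


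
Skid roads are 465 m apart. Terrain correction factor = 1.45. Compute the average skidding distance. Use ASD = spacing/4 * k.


Formula: ASD = (spacing / 4) * correction
Uncorrected distance = spacing / 4 = 465 / 4 = 116.25 m
ASD = 116.25 * 1.45 = 169 m

169


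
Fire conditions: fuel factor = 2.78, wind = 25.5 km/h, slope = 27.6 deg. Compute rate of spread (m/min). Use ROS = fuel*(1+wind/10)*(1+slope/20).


Formula: ROS = fuel * (1 + wind/10) * (1 + slope/20)
Wind factor = 1 + 25.5/10 = 3.55
Slope factor = 1 + 27.6/20 = 2.38
ROS = 2.78 * 3.55 * 2.38 = 23.49 m/min

23.49


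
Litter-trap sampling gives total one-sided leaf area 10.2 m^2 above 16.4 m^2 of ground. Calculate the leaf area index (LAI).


Formula: LAI = total leaf area / ground area  (dimensionless)
LAI = 10.2 m^2 / 16.4 m^2
LAI = 0.62

0.62


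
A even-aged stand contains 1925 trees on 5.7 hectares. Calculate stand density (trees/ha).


Formula: Stand Density = N_trees / Area_ha
Density = 1925 trees / 5.7 ha
Density = 338 trees/ha

338


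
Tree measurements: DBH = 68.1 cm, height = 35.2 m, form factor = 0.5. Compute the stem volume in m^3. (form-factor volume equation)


Formula: V = pi * (DBH/200)^2 * H * ff
Radius = DBH/200 = 68.1/200 = 0.3405 m
Radius^2 = 0.3405^2 = 0.11594025 m^2
V = pi * 0.11594025 * 35.2 * 0.5
V = 6.411 m^3

6.411


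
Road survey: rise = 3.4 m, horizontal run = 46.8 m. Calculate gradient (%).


Formula: Gradient = rise / run * 100
Gradient = 3.4 / 46.8 * 100 = 7.3%

7.3


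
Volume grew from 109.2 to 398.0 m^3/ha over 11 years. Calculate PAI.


Formula: PAI = (V_T2 - V_T1) / (T2 - T1)
Volume increment = 398.0 - 109.2 = 288.8 m^3/ha
PAI = 288.8 / 11 = 26.25 m^3/ha/year

26.25


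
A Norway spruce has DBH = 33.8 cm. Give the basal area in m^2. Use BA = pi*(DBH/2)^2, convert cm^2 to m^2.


Formula: BA = pi * (DBH/2)^2 / 10000  (cm^2 to m^2)
Radius = DBH/2 = 33.8/2 = 16.9 cm
BA = pi * 16.9^2 / 10000
   = 897.2703 cm^2 / 10000
   = 0.0897 m^2

0.0897


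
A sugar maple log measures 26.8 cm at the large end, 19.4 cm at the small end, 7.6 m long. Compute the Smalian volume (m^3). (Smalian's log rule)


Smalian: V = (A1 + A2)/2 * L,  A = pi*(D/200)^2
A1 = pi*(26.8/200)^2 = 0.05641 m^2
A2 = pi*(19.4/200)^2 = 0.029559 m^2
V = (0.05641+0.029559)/2*7.6 = 0.3267 m^3

0.3267


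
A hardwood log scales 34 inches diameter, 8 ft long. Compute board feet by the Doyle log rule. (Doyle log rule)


Doyle: BF = (D - 4)^2 * L / 16
Adjusted diameter = 34 - 4 = 30 in
(D-4)^2 = 30^2 = 900
BF = 900 * 8 / 16 = 450 BF

450


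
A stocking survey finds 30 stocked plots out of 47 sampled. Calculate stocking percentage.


Formula: Stocking % = stocked plots / total plots * 100
Stocking = 30 / 47 * 100
Stocking = 0.6383 * 100 = 63.8%

63.8


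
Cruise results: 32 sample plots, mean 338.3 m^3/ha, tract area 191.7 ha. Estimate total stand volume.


Formula: Total Volume = Mean Volume per ha * Total Area
Total Volume = 338.3 m^3/ha * 191.7 ha
Total Volume = 64852 m^3

64852


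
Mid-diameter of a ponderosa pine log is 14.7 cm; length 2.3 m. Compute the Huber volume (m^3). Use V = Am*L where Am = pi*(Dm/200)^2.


Huber: V = Am * L,  Am = pi*(Dm/200)^2
Am = pi*(14.7/200)^2 = 0.016972 m^2
V = 0.016972*2.3 = 0.039 m^3

0.039


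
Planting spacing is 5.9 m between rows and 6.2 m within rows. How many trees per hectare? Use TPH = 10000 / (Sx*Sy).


Formula: TPH = 10000 m^2/ha / (spacing_x * spacing_y)
Area per tree = 5.9 m * 6.2 m = 36.58 m^2
TPH = 10000 / 36.58 = 273 trees/ha

273


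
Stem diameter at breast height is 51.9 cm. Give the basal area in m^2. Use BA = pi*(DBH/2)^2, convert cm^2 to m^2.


Formula: BA = pi * (DBH/2)^2 / 10000  (cm^2 to m^2)
Radius = DBH/2 = 51.9/2 = 25.95 cm
BA = pi * 25.95^2 / 10000
   = 2115.5563 cm^2 / 10000
   = 0.2116 m^2

0.2116


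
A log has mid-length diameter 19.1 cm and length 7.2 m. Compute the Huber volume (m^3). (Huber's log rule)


Huber: V = Am * L,  Am = pi*(Dm/200)^2
Am = pi*(19.1/200)^2 = 0.028652 m^2
V = 0.028652*7.2 = 0.2063 m^3

0.2063


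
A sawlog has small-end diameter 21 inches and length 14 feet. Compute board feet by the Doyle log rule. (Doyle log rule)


Doyle: BF = (D - 4)^2 * L / 16
Adjusted diameter = 21 - 4 = 17 in
(D-4)^2 = 17^2 = 289
BF = 289 * 14 / 16 = 253 BF

253


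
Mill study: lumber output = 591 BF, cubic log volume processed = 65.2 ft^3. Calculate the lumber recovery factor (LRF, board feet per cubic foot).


Formula: LRF = Lumber Output (BF) / Log Input (ft^3)
LRF = 591 BF / 65.2 ft^3
LRF = 9.06 BF/ft^3

9.06


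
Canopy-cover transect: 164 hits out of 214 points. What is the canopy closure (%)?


Formula: Canopy closure = covered points / total points * 100
Closure = 164 / 214 * 100
Closure = 0.7664 * 100 = 76.6%

76.6


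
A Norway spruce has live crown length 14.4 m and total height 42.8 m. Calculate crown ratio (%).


Formula: Crown Ratio = (Crown Length / Total Height) * 100
CR = (14.4 m / 42.8 m) * 100
CR = 0.3364 * 100 = 33.6%

33.6


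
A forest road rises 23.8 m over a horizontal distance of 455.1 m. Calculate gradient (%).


Formula: Gradient = rise / run * 100
Gradient = 23.8 / 455.1 * 100 = 5.2%

5.2


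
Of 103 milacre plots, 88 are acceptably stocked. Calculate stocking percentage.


Formula: Stocking % = stocked plots / total plots * 100
Stocking = 88 / 103 * 100
Stocking = 0.8544 * 100 = 85.4%

85.4


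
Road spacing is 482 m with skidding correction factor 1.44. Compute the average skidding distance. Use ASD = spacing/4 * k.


Formula: ASD = (spacing / 4) * correction
Uncorrected distance = spacing / 4 = 482 / 4 = 120.5 m
ASD = 120.5 * 1.44 = 174 m

174


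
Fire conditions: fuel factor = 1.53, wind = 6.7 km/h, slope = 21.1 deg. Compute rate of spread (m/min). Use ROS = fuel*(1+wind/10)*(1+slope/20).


Formula: ROS = fuel * (1 + wind/10) * (1 + slope/20)
Wind factor = 1 + 6.7/10 = 1.67
Slope factor = 1 + 21.1/20 = 2.055
ROS = 1.53 * 1.67 * 2.055 = 5.25 m/min

5.25


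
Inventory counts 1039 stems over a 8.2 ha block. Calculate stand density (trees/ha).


Formula: Stand Density = N_trees / Area_ha
Density = 1039 trees / 8.2 ha
Density = 127 trees/ha

127


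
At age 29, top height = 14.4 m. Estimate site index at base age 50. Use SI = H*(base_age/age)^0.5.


Formula: SI = H_dom * (base_age / age)^0.5
Age ratio = 50 / 29 = 1.72414
sqrt(age_ratio) = 1.31306
SI = 14.4 * 1.31306 = 18.9 m

18.9


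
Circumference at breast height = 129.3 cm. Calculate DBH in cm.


Formula: DBH = C / pi
DBH = 129.3 / pi
pi = 3.14159...
DBH = 41.2 cm

41.2


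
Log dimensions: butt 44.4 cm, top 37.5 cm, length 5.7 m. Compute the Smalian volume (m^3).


Smalian: V = (A1 + A2)/2 * L,  A = pi*(D/200)^2
A1 = pi*(44.4/200)^2 = 0.15483 m^2
A2 = pi*(37.5/200)^2 = 0.110447 m^2
V = (0.15483+0.110447)/2*5.7 = 0.756 m^3

0.756


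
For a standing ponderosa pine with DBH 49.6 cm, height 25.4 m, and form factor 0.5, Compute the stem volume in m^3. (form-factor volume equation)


Formula: V = pi * (DBH/200)^2 * H * ff
Radius = DBH/200 = 49.6/200 = 0.248 m
Radius^2 = 0.248^2 = 0.061504 m^2
V = pi * 0.061504 * 25.4 * 0.5
V = 2.454 m^3

2.454


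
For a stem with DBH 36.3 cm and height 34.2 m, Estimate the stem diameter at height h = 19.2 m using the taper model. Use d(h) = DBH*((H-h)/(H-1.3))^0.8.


Taper: d(h) = DBH * ((H - h) / (H - 1.3))^0.8
Numerator = H - h = 34.2 - 19.2 = 15.0 m
Denominator = H - 1.3 = 34.2 - 1.3 = 32.9 m
Ratio = 15.0 / 32.9 = 0.45593
d = 36.3 * 0.45593^0.8 = 19.4 cm

19.4


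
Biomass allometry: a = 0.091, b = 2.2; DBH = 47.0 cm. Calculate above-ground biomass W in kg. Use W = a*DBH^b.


Formula: W = a * DBH^b  (allometric power law)
DBH^b = 47.0^2.2 = 4771.0645
W = 0.091 * 4771.0645 = 434.2 kg

434.2


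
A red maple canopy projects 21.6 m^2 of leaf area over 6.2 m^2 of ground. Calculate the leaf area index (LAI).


Formula: LAI = total leaf area / ground area  (dimensionless)
LAI = 21.6 m^2 / 6.2 m^2
LAI = 3.48

3.48


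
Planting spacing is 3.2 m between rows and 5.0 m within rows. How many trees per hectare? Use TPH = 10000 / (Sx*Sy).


Formula: TPH = 10000 m^2/ha / (spacing_x * spacing_y)
Area per tree = 3.2 m * 5.0 m = 16.0 m^2
TPH = 10000 / 16.0 = 625 trees/ha

625


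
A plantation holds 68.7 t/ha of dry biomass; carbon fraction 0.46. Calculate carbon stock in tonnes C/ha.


Formula: Carbon Stock = Biomass * Carbon Fraction
C = 68.7 t/ha * 0.46
C = 31.6 t C/ha

31.6


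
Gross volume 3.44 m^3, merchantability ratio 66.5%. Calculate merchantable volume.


Formula: MV = V_total * (merchantable_pct / 100)
Merchantable fraction = 66.5% / 100 = 0.665
MV = 3.44 m^3 * 0.665 = 2.288 m^3

2.288


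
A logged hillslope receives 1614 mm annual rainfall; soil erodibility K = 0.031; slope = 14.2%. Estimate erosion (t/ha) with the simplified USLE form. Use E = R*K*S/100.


Formula: E = R * K * S / 100  (simplified USLE)
R * K = 1614 * 0.031 = 50.034
E = 50.034 * 14.2 / 100 = 7.1 t/ha

7.1


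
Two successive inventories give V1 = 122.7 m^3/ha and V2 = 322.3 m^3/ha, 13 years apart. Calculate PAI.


Formula: PAI = (V_T2 - V_T1) / (T2 - T1)
Volume increment = 322.3 - 122.7 = 199.6 m^3/ha
PAI = 199.6 / 13 = 15.35 m^3/ha/year

15.35


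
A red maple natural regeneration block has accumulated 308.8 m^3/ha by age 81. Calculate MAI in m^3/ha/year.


Formula: MAI = Total Volume / Stand Age
MAI = 308.8 m^3/ha / 81 years
MAI = 3.81 m^3/ha/year

3.81


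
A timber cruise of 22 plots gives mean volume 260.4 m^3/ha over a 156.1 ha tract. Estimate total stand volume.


Formula: Total Volume = Mean Volume per ha * Total Area
Total Volume = 260.4 m^3/ha * 156.1 ha
Total Volume = 40648 m^3

40648


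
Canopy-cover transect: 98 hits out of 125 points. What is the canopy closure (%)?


Formula: Canopy closure = covered points / total points * 100
Closure = 98 / 125 * 100
Closure = 0.784 * 100 = 78.4%

78.4


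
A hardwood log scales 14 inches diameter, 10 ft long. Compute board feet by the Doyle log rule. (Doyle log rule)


Doyle: BF = (D - 4)^2 * L / 16
Adjusted diameter = 14 - 4 = 10 in
(D-4)^2 = 10^2 = 100
BF = 100 * 10 / 16 = 63 BF

63


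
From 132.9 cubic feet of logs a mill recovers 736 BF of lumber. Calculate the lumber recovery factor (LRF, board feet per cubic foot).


Formula: LRF = Lumber Output (BF) / Log Input (ft^3)
LRF = 736 BF / 132.9 ft^3
LRF = 5.54 BF/ft^3

5.54


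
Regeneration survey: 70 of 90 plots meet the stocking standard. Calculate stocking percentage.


Formula: Stocking % = stocked plots / total plots * 100
Stocking = 70 / 90 * 100
Stocking = 0.7778 * 100 = 77.8%

77.8


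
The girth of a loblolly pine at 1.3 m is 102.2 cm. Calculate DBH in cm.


Formula: DBH = C / pi
DBH = 102.2 / pi
pi = 3.14159...
DBH = 32.5 cm

32.5


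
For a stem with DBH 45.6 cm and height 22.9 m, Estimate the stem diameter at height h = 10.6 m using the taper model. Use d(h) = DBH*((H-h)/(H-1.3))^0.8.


Taper: d(h) = DBH * ((H - h) / (H - 1.3))^0.8
Numerator = H - h = 22.9 - 10.6 = 12.3 m
Denominator = H - 1.3 = 22.9 - 1.3 = 21.6 m
Ratio = 12.3 / 21.6 = 0.56944
d = 45.6 * 0.56944^0.8 = 29.1 cm

29.1


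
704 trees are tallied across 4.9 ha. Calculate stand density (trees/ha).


Formula: Stand Density = N_trees / Area_ha
Density = 704 trees / 4.9 ha
Density = 144 trees/ha

144


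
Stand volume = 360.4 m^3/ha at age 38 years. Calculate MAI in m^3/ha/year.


Formula: MAI = Total Volume / Stand Age
MAI = 360.4 m^3/ha / 38 years
MAI = 9.48 m^3/ha/year

9.48


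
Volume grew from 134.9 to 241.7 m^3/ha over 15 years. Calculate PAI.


Formula: PAI = (V_T2 - V_T1) / (T2 - T1)
Volume increment = 241.7 - 134.9 = 106.8 m^3/ha
PAI = 106.8 / 15 = 7.12 m^3/ha/year

7.12


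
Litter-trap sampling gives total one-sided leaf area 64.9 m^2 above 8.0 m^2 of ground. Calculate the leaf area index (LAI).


Formula: LAI = total leaf area / ground area  (dimensionless)
LAI = 64.9 m^2 / 8.0 m^2
LAI = 8.11

8.11


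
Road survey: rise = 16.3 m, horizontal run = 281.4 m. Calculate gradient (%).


Formula: Gradient = rise / run * 100
Gradient = 16.3 / 281.4 * 100 = 5.8%

5.8


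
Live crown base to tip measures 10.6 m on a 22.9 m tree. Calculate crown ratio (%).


Formula: Crown Ratio = (Crown Length / Total Height) * 100
CR = (10.6 m / 22.9 m) * 100
CR = 0.4629 * 100 = 46.3%

46.3


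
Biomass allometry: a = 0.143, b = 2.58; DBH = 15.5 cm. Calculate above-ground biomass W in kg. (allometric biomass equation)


Formula: W = a * DBH^b  (allometric power law)
DBH^b = 15.5^2.58 = 1177.7572
W = 0.143 * 1177.7572 = 168.4 kg

168.4


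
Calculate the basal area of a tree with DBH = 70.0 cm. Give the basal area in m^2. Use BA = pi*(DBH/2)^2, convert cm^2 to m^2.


Formula: BA = pi * (DBH/2)^2 / 10000  (cm^2 to m^2)
Radius = DBH/2 = 70.0/2 = 35.0 cm
BA = pi * 35.0^2 / 10000
   = 3848.451 cm^2 / 10000
   = 0.3848 m^2

0.3848


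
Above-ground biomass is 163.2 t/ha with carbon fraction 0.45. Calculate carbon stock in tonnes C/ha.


Formula: Carbon Stock = Biomass * Carbon Fraction
C = 163.2 t/ha * 0.45
C = 73.4 t C/ha

73.4


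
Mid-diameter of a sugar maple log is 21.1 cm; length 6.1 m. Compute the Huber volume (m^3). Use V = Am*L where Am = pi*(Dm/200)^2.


Huber: V = Am * L,  Am = pi*(Dm/200)^2
Am = pi*(21.1/200)^2 = 0.034967 m^2
V = 0.034967*6.1 = 0.2133 m^3

0.2133


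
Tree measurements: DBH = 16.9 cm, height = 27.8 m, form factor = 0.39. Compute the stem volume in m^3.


Formula: V = pi * (DBH/200)^2 * H * ff
Radius = DBH/200 = 16.9/200 = 0.0845 m
Radius^2 = 0.0845^2 = 0.00714025 m^2
V = pi * 0.00714025 * 27.8 * 0.39
V = 0.243 m^3

0.243


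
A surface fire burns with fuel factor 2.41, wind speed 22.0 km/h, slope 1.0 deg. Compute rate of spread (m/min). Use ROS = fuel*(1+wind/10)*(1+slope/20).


Formula: ROS = fuel * (1 + wind/10) * (1 + slope/20)
Wind factor = 1 + 22.0/10 = 3.2
Slope factor = 1 + 1.0/20 = 1.05
ROS = 2.41 * 3.2 * 1.05 = 8.1 m/min

8.1


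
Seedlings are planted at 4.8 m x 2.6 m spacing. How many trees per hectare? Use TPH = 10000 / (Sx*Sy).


Formula: TPH = 10000 m^2/ha / (spacing_x * spacing_y)
Area per tree = 4.8 m * 2.6 m = 12.48 m^2
TPH = 10000 / 12.48 = 801 trees/ha

801


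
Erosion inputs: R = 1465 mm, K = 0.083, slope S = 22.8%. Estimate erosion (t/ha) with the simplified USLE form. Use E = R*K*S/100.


Formula: E = R * K * S / 100  (simplified USLE)
R * K = 1465 * 0.083 = 121.595
E = 121.595 * 22.8 / 100 = 27.72 t/ha

27.72


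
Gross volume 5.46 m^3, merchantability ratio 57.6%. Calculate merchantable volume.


Formula: MV = V_total * (merchantable_pct / 100)
Merchantable fraction = 57.6% / 100 = 0.576
MV = 5.46 m^3 * 0.576 = 3.145 m^3

3.145


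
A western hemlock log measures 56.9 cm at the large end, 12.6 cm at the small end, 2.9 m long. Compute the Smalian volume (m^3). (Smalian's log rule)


Smalian: V = (A1 + A2)/2 * L,  A = pi*(D/200)^2
A1 = pi*(56.9/200)^2 = 0.254281 m^2
A2 = pi*(12.6/200)^2 = 0.012469 m^2
V = (0.254281+0.012469)/2*2.9 = 0.3868 m^3

0.3868


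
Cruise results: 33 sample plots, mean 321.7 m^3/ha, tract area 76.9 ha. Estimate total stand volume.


Formula: Total Volume = Mean Volume per ha * Total Area
Total Volume = 321.7 m^3/ha * 76.9 ha
Total Volume = 24739 m^3

24739


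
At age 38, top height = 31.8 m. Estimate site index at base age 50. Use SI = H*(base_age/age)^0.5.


Formula: SI = H_dom * (base_age / age)^0.5
Age ratio = 50 / 38 = 1.31579
sqrt(age_ratio) = 1.14708
SI = 31.8 * 1.14708 = 36.5 m

36.5


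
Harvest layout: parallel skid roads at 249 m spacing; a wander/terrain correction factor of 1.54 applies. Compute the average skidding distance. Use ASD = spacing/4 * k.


Formula: ASD = (spacing / 4) * correction
Uncorrected distance = spacing / 4 = 249 / 4 = 62.25 m
ASD = 62.25 * 1.54 = 96 m

96


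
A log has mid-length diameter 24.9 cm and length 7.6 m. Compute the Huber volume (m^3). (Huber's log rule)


Huber: V = Am * L,  Am = pi*(Dm/200)^2
Am = pi*(24.9/200)^2 = 0.048695 m^2
V = 0.048695*7.6 = 0.3701 m^3

0.3701


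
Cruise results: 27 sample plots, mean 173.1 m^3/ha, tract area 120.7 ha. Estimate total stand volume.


Formula: Total Volume = Mean Volume per ha * Total Area
Total Volume = 173.1 m^3/ha * 120.7 ha
Total Volume = 20893 m^3

20893


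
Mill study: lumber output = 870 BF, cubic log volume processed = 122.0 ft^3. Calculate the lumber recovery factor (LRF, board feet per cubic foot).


Formula: LRF = Lumber Output (BF) / Log Input (ft^3)
LRF = 870 BF / 122.0 ft^3
LRF = 7.13 BF/ft^3

7.13


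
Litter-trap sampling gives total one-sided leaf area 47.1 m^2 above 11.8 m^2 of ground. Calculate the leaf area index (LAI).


Formula: LAI = total leaf area / ground area  (dimensionless)
LAI = 47.1 m^2 / 11.8 m^2
LAI = 3.99

3.99


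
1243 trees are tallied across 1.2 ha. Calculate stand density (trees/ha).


Formula: Stand Density = N_trees / Area_ha
Density = 1243 trees / 1.2 ha
Density = 1036 trees/ha

1036


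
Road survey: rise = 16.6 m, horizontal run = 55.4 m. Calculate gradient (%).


Formula: Gradient = rise / run * 100
Gradient = 16.6 / 55.4 * 100 = 30.0%

30.0


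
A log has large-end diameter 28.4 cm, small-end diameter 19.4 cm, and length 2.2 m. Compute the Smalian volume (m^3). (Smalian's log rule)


Smalian: V = (A1 + A2)/2 * L,  A = pi*(D/200)^2
A1 = pi*(28.4/200)^2 = 0.063347 m^2
A2 = pi*(19.4/200)^2 = 0.029559 m^2
V = (0.063347+0.029559)/2*2.2 = 0.1022 m^3

0.1022


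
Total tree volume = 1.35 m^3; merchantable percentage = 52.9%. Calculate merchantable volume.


Formula: MV = V_total * (merchantable_pct / 100)
Merchantable fraction = 52.9% / 100 = 0.529
MV = 1.35 m^3 * 0.529 = 0.714 m^3

0.714


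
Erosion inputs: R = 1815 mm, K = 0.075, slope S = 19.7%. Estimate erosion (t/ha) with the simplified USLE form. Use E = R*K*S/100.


Formula: E = R * K * S / 100  (simplified USLE)
R * K = 1815 * 0.075 = 136.125
E = 136.125 * 19.7 / 100 = 26.82 t/ha

26.82


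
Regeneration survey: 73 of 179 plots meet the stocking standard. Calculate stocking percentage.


Formula: Stocking % = stocked plots / total plots * 100
Stocking = 73 / 179 * 100
Stocking = 0.4078 * 100 = 40.8%

40.8


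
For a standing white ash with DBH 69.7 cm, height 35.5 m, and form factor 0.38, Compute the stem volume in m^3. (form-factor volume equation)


Formula: V = pi * (DBH/200)^2 * H * ff
Radius = DBH/200 = 69.7/200 = 0.3485 m
Radius^2 = 0.3485^2 = 0.12145225 m^2
V = pi * 0.12145225 * 35.5 * 0.38
V = 5.147 m^3

5.147


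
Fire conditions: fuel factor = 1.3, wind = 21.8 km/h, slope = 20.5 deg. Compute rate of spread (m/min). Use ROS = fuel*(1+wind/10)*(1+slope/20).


Formula: ROS = fuel * (1 + wind/10) * (1 + slope/20)
Wind factor = 1 + 21.8/10 = 3.18
Slope factor = 1 + 20.5/20 = 2.025
ROS = 1.3 * 3.18 * 2.025 = 8.37 m/min

8.37


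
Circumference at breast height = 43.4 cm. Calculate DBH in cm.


Formula: DBH = C / pi
DBH = 43.4 / pi
pi = 3.14159...
DBH = 13.8 cm

13.8


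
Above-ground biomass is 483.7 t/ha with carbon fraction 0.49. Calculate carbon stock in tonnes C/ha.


Formula: Carbon Stock = Biomass * Carbon Fraction
C = 483.7 t/ha * 0.49
C = 237.0 t C/ha

237.0


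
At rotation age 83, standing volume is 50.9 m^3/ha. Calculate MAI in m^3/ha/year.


Formula: MAI = Total Volume / Stand Age
MAI = 50.9 m^3/ha / 83 years
MAI = 0.61 m^3/ha/year

0.61


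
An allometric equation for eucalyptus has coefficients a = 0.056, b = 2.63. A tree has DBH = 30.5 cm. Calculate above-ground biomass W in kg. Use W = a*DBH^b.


Formula: W = a * DBH^b  (allometric power law)
DBH^b = 30.5^2.63 = 8011.403
W = 0.056 * 8011.403 = 448.6 kg

448.6


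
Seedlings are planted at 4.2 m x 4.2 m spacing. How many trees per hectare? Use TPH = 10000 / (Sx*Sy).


Formula: TPH = 10000 m^2/ha / (spacing_x * spacing_y)
Area per tree = 4.2 m * 4.2 m = 17.64 m^2
TPH = 10000 / 17.64 = 567 trees/ha

567


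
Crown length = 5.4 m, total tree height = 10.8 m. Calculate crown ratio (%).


Formula: Crown Ratio = (Crown Length / Total Height) * 100
CR = (5.4 m / 10.8 m) * 100
CR = 0.5 * 100 = 50.0%

50.0


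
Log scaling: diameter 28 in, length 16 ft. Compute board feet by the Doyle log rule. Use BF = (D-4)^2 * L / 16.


Doyle: BF = (D - 4)^2 * L / 16
Adjusted diameter = 28 - 4 = 24 in
(D-4)^2 = 24^2 = 576
BF = 576 * 16 / 16 = 576 BF

576


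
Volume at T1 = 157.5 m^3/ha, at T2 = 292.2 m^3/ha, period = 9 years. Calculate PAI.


Formula: PAI = (V_T2 - V_T1) / (T2 - T1)
Volume increment = 292.2 - 157.5 = 134.7 m^3/ha
PAI = 134.7 / 9 = 14.97 m^3/ha/year

14.97


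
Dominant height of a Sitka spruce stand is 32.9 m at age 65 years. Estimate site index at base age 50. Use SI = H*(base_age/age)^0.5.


Formula: SI = H_dom * (base_age / age)^0.5
Age ratio = 50 / 65 = 0.76923
sqrt(age_ratio) = 0.87706
SI = 32.9 * 0.87706 = 28.9 m

28.9


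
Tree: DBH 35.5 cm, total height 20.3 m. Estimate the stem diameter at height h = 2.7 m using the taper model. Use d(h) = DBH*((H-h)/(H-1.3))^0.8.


Taper: d(h) = DBH * ((H - h) / (H - 1.3))^0.8
Numerator = H - h = 20.3 - 2.7 = 17.6 m
Denominator = H - 1.3 = 20.3 - 1.3 = 19.0 m
Ratio = 17.6 / 19.0 = 0.92632
d = 35.5 * 0.92632^0.8 = 33.4 cm

33.4


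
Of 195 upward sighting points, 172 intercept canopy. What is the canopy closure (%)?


Formula: Canopy closure = covered points / total points * 100
Closure = 172 / 195 * 100
Closure = 0.8821 * 100 = 88.2%

88.2


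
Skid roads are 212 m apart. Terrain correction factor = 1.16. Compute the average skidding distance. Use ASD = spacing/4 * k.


Formula: ASD = (spacing / 4) * correction
Uncorrected distance = spacing / 4 = 212 / 4 = 53 m
ASD = 53 * 1.16 = 61 m

61


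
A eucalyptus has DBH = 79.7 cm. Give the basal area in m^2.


Formula: BA = pi * (DBH/2)^2 / 10000  (cm^2 to m^2)
Radius = DBH/2 = 79.7/2 = 39.85 cm
BA = pi * 39.85^2 / 10000
   = 4988.9198 cm^2 / 10000
   = 0.4989 m^2

0.4989


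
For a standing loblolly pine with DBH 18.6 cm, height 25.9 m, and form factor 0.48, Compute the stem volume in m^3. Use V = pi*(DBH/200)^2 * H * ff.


Formula: V = pi * (DBH/200)^2 * H * ff
Radius = DBH/200 = 18.6/200 = 0.093 m
Radius^2 = 0.093^2 = 0.008649 m^2
V = pi * 0.008649 * 25.9 * 0.48
V = 0.338 m^3

0.338


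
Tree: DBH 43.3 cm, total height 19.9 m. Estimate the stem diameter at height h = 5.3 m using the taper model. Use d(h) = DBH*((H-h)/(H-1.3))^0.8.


Taper: d(h) = DBH * ((H - h) / (H - 1.3))^0.8
Numerator = H - h = 19.9 - 5.3 = 14.6 m
Denominator = H - 1.3 = 19.9 - 1.3 = 18.6 m
Ratio = 14.6 / 18.6 = 0.78495
d = 43.3 * 0.78495^0.8 = 35.7 cm

35.7


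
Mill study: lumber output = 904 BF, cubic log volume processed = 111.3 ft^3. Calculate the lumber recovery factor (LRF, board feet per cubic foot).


Formula: LRF = Lumber Output (BF) / Log Input (ft^3)
LRF = 904 BF / 111.3 ft^3
LRF = 8.12 BF/ft^3

8.12


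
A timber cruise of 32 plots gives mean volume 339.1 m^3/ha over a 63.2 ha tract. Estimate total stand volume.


Formula: Total Volume = Mean Volume per ha * Total Area
Total Volume = 339.1 m^3/ha * 63.2 ha
Total Volume = 21431 m^3

21431


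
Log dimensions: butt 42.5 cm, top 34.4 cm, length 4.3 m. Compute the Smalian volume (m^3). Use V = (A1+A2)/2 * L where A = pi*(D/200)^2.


Smalian: V = (A1 + A2)/2 * L,  A = pi*(D/200)^2
A1 = pi*(42.5/200)^2 = 0.141863 m^2
A2 = pi*(34.4/200)^2 = 0.092941 m^2
V = (0.141863+0.092941)/2*4.3 = 0.5048 m^3

0.5048


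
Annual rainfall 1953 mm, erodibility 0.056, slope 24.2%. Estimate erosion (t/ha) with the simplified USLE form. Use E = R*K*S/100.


Formula: E = R * K * S / 100  (simplified USLE)
R * K = 1953 * 0.056 = 109.368
E = 109.368 * 24.2 / 100 = 26.47 t/ha

26.47


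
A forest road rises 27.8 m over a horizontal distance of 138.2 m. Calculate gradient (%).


Formula: Gradient = rise / run * 100
Gradient = 27.8 / 138.2 * 100 = 20.1%

20.1


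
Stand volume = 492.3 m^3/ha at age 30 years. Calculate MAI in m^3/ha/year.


Formula: MAI = Total Volume / Stand Age
MAI = 492.3 m^3/ha / 30 years
MAI = 16.41 m^3/ha/year

16.41


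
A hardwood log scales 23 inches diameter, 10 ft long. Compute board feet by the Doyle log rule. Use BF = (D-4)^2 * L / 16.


Doyle: BF = (D - 4)^2 * L / 16
Adjusted diameter = 23 - 4 = 19 in
(D-4)^2 = 19^2 = 361
BF = 361 * 10 / 16 = 226 BF

226


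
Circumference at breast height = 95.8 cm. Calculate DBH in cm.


Formula: DBH = C / pi
DBH = 95.8 / pi
pi = 3.14159...
DBH = 30.5 cm

30.5


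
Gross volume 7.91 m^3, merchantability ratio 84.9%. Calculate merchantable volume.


Formula: MV = V_total * (merchantable_pct / 100)
Merchantable fraction = 84.9% / 100 = 0.849
MV = 7.91 m^3 * 0.849 = 6.716 m^3

6.716


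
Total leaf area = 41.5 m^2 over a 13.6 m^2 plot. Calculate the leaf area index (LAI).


Formula: LAI = total leaf area / ground area  (dimensionless)
LAI = 41.5 m^2 / 13.6 m^2
LAI = 3.05

3.05


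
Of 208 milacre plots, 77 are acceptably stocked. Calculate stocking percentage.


Formula: Stocking % = stocked plots / total plots * 100
Stocking = 77 / 208 * 100
Stocking = 0.3702 * 100 = 37.0%

37.0


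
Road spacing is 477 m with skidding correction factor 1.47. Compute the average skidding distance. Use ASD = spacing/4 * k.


Formula: ASD = (spacing / 4) * correction
Uncorrected distance = spacing / 4 = 477 / 4 = 119.25 m
ASD = 119.25 * 1.47 = 175 m

175


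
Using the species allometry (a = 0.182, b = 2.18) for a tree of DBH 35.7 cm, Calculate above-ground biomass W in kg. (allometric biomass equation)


Formula: W = a * DBH^b  (allometric power law)
DBH^b = 35.7^2.18 = 2425.5862
W = 0.182 * 2425.5862 = 441.5 kg

441.5


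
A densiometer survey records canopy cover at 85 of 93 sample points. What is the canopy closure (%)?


Formula: Canopy closure = covered points / total points * 100
Closure = 85 / 93 * 100
Closure = 0.914 * 100 = 91.4%

91.4


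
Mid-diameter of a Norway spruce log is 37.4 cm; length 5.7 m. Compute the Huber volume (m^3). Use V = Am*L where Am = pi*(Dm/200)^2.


Huber: V = Am * L,  Am = pi*(Dm/200)^2
Am = pi*(37.4/200)^2 = 0.109858 m^2
V = 0.109858*5.7 = 0.6262 m^3

0.6262


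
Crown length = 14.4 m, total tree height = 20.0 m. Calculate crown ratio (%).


Formula: Crown Ratio = (Crown Length / Total Height) * 100
CR = (14.4 m / 20.0 m) * 100
CR = 0.72 * 100 = 72.0%

72.0


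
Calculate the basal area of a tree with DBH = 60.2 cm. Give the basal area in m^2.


Formula: BA = pi * (DBH/2)^2 / 10000  (cm^2 to m^2)
Radius = DBH/2 = 60.2/2 = 30.1 cm
BA = pi * 30.1^2 / 10000
   = 2846.3144 cm^2 / 10000
   = 0.2846 m^2

0.2846


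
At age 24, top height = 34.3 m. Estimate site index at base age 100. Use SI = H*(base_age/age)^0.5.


Formula: SI = H_dom * (base_age / age)^0.5
Age ratio = 100 / 24 = 4.16667
sqrt(age_ratio) = 2.04124
SI = 34.3 * 2.04124 = 70.0 m

70.0


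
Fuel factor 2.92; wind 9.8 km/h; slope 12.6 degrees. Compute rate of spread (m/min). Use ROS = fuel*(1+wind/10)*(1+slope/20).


Formula: ROS = fuel * (1 + wind/10) * (1 + slope/20)
Wind factor = 1 + 9.8/10 = 1.98
Slope factor = 1 + 12.6/20 = 1.63
ROS = 2.92 * 1.98 * 1.63 = 9.42 m/min

9.42


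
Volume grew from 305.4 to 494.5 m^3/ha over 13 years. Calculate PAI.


Formula: PAI = (V_T2 - V_T1) / (T2 - T1)
Volume increment = 494.5 - 305.4 = 189.1 m^3/ha
PAI = 189.1 / 13 = 14.55 m^3/ha/year

14.55


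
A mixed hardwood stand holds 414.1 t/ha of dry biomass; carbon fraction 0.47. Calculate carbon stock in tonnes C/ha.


Formula: Carbon Stock = Biomass * Carbon Fraction
C = 414.1 t/ha * 0.47
C = 194.6 t C/ha

194.6


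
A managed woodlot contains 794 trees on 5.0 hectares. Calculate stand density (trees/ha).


Formula: Stand Density = N_trees / Area_ha
Density = 794 trees / 5.0 ha
Density = 159 trees/ha

159


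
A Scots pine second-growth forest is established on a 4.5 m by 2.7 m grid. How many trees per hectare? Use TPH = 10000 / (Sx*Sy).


Formula: TPH = 10000 m^2/ha / (spacing_x * spacing_y)
Area per tree = 4.5 m * 2.7 m = 12.15 m^2
TPH = 10000 / 12.15 = 823 trees/ha

823


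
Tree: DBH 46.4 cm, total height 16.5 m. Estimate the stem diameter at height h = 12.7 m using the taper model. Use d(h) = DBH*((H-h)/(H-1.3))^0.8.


Taper: d(h) = DBH * ((H - h) / (H - 1.3))^0.8
Numerator = H - h = 16.5 - 12.7 = 3.8 m
Denominator = H - 1.3 = 16.5 - 1.3 = 15.2 m
Ratio = 3.8 / 15.2 = 0.25
d = 46.4 * 0.25^0.8 = 15.3 cm

15.3


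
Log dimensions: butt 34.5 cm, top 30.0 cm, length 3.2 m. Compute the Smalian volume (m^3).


Smalian: V = (A1 + A2)/2 * L,  A = pi*(D/200)^2
A1 = pi*(34.5/200)^2 = 0.093482 m^2
A2 = pi*(30.0/200)^2 = 0.070686 m^2
V = (0.093482+0.070686)/2*3.2 = 0.2627 m^3

0.2627


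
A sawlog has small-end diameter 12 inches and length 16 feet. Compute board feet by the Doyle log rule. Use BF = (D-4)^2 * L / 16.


Doyle: BF = (D - 4)^2 * L / 16
Adjusted diameter = 12 - 4 = 8 in
(D-4)^2 = 8^2 = 64
BF = 64 * 16 / 16 = 64 BF

64


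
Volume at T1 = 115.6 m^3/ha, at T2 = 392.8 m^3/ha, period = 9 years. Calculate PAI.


Formula: PAI = (V_T2 - V_T1) / (T2 - T1)
Volume increment = 392.8 - 115.6 = 277.2 m^3/ha
PAI = 277.2 / 9 = 30.8 m^3/ha/year

30.8


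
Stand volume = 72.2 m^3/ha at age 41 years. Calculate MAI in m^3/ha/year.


Formula: MAI = Total Volume / Stand Age
MAI = 72.2 m^3/ha / 41 years
MAI = 1.76 m^3/ha/year

1.76


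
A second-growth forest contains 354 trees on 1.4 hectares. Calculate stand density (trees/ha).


Formula: Stand Density = N_trees / Area_ha
Density = 354 trees / 1.4 ha
Density = 253 trees/ha

253


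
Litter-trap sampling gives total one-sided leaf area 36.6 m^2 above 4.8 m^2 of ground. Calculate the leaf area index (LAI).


Formula: LAI = total leaf area / ground area  (dimensionless)
LAI = 36.6 m^2 / 4.8 m^2
LAI = 7.63

7.63


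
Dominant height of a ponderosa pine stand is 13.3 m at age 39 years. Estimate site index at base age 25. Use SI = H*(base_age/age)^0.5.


Formula: SI = H_dom * (base_age / age)^0.5
Age ratio = 25 / 39 = 0.64103
sqrt(age_ratio) = 0.80064
SI = 13.3 * 0.80064 = 10.6 m

10.6


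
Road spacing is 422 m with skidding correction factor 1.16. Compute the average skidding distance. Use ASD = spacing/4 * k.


Formula: ASD = (spacing / 4) * correction
Uncorrected distance = spacing / 4 = 422 / 4 = 105.5 m
ASD = 105.5 * 1.16 = 122 m

122


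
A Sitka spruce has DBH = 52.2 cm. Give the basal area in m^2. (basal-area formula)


Formula: BA = pi * (DBH/2)^2 / 10000  (cm^2 to m^2)
Radius = DBH/2 = 52.2/2 = 26.1 cm
BA = pi * 26.1^2 / 10000
   = 2140.0843 cm^2 / 10000
   = 0.214 m^2

0.214


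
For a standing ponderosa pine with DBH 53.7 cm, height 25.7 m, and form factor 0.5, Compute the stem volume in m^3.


Formula: V = pi * (DBH/200)^2 * H * ff
Radius = DBH/200 = 53.7/200 = 0.2685 m
Radius^2 = 0.2685^2 = 0.07209225 m^2
V = pi * 0.07209225 * 25.7 * 0.5
V = 2.91 m^3

2.91


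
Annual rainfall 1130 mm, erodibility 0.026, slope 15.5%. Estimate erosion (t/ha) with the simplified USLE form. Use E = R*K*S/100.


Formula: E = R * K * S / 100  (simplified USLE)
R * K = 1130 * 0.026 = 29.38
E = 29.38 * 15.5 / 100 = 4.55 t/ha

4.55


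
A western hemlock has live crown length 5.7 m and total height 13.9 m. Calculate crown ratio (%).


Formula: Crown Ratio = (Crown Length / Total Height) * 100
CR = (5.7 m / 13.9 m) * 100
CR = 0.4101 * 100 = 41.0%

41.0


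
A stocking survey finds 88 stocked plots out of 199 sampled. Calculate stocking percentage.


Formula: Stocking % = stocked plots / total plots * 100
Stocking = 88 / 199 * 100
Stocking = 0.4422 * 100 = 44.2%

44.2


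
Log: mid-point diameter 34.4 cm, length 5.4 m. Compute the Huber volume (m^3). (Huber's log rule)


Huber: V = Am * L,  Am = pi*(Dm/200)^2
Am = pi*(34.4/200)^2 = 0.092941 m^2
V = 0.092941*5.4 = 0.5019 m^3

0.5019


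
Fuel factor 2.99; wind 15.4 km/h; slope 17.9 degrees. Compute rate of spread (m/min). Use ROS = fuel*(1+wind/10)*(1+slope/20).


Formula: ROS = fuel * (1 + wind/10) * (1 + slope/20)
Wind factor = 1 + 15.4/10 = 2.54
Slope factor = 1 + 17.9/20 = 1.895
ROS = 2.99 * 2.54 * 1.895 = 14.39 m/min

14.39


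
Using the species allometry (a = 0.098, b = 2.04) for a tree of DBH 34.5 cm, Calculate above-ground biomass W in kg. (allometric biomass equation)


Formula: W = a * DBH^b  (allometric power law)
DBH^b = 34.5^2.04 = 1371.3583
W = 0.098 * 1371.3583 = 134.4 kg

134.4


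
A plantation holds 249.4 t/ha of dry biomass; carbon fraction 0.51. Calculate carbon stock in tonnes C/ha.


Formula: Carbon Stock = Biomass * Carbon Fraction
C = 249.4 t/ha * 0.51
C = 127.2 t C/ha

127.2


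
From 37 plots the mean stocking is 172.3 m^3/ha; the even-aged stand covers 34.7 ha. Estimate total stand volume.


Formula: Total Volume = Mean Volume per ha * Total Area
Total Volume = 172.3 m^3/ha * 34.7 ha
Total Volume = 5979 m^3

5979


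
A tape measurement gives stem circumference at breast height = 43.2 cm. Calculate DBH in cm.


Formula: DBH = C / pi
DBH = 43.2 / pi
pi = 3.14159...
DBH = 13.8 cm

13.8


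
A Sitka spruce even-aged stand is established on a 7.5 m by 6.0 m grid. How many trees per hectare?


Formula: TPH = 10000 m^2/ha / (spacing_x * spacing_y)
Area per tree = 7.5 m * 6.0 m = 45.0 m^2
TPH = 10000 / 45.0 = 222 trees/ha

222


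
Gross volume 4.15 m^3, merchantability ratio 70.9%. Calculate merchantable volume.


Formula: MV = V_total * (merchantable_pct / 100)
Merchantable fraction = 70.9% / 100 = 0.709
MV = 4.15 m^3 * 0.709 = 2.942 m^3

2.942


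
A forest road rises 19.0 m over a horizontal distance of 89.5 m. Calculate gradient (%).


Formula: Gradient = rise / run * 100
Gradient = 19.0 / 89.5 * 100 = 21.2%

21.2


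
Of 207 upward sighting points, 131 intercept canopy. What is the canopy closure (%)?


Formula: Canopy closure = covered points / total points * 100
Closure = 131 / 207 * 100
Closure = 0.6329 * 100 = 63.3%

63.3


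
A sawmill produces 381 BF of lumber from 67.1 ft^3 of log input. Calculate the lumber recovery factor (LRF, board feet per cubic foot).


Formula: LRF = Lumber Output (BF) / Log Input (ft^3)
LRF = 381 BF / 67.1 ft^3
LRF = 5.68 BF/ft^3

5.68


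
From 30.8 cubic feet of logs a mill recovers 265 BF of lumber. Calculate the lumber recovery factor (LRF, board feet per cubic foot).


Formula: LRF = Lumber Output (BF) / Log Input (ft^3)
LRF = 265 BF / 30.8 ft^3
LRF = 8.6 BF/ft^3

8.6


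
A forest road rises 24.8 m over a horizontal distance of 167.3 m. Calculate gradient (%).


Formula: Gradient = rise / run * 100
Gradient = 24.8 / 167.3 * 100 = 14.8%

14.8


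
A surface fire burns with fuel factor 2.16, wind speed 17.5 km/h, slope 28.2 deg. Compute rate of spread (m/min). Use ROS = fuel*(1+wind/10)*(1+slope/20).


Formula: ROS = fuel * (1 + wind/10) * (1 + slope/20)
Wind factor = 1 + 17.5/10 = 2.75
Slope factor = 1 + 28.2/20 = 2.41
ROS = 2.16 * 2.75 * 2.41 = 14.32 m/min

14.32


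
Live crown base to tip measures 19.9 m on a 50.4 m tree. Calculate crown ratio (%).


Formula: Crown Ratio = (Crown Length / Total Height) * 100
CR = (19.9 m / 50.4 m) * 100
CR = 0.3948 * 100 = 39.5%

39.5


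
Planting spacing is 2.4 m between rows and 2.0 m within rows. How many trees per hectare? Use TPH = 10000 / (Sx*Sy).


Formula: TPH = 10000 m^2/ha / (spacing_x * spacing_y)
Area per tree = 2.4 m * 2.0 m = 4.8 m^2
TPH = 10000 / 4.8 = 2083 trees/ha

2083
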